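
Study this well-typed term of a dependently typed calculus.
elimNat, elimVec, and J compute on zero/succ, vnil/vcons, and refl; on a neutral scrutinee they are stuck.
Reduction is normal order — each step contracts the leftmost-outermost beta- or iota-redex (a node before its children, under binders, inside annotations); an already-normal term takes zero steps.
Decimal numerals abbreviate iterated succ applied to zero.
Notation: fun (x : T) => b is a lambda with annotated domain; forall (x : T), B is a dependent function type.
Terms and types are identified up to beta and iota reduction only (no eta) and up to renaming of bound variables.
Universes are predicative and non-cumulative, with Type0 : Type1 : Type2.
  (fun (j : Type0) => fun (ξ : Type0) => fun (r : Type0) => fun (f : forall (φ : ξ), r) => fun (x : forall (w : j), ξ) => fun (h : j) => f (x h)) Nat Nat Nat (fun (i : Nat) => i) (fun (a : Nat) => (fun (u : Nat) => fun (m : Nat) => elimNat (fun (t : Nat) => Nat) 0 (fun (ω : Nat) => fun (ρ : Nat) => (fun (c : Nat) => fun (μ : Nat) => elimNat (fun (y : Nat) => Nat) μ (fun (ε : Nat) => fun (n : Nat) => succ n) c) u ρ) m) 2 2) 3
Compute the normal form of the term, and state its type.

reduced normal form:
  4
inferred type:
  Nat
observation: the first redex contracted is a beta-redex; the normal form is reached in 35 normal-order steps.


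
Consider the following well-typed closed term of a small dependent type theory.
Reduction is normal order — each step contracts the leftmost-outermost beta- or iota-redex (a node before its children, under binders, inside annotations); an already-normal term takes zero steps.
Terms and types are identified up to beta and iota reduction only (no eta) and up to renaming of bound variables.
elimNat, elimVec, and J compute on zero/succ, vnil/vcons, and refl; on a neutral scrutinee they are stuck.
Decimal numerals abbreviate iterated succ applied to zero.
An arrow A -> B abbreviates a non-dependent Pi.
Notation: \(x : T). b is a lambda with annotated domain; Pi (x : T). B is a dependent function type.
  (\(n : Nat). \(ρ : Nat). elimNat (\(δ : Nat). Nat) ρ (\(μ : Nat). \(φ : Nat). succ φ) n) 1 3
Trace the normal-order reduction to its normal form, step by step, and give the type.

normal-order reduction:
  (\(n : Nat). \(ρ : Nat). elimNat (\(δ : Nat). Nat) ρ (\(μ : Nat). \(φ : Nat). succ φ) n) 1 3
  ~> (\(n : Nat). elimNat (\(ρ : Nat). Nat) n (\(δ : Nat). \(μ : Nat). succ μ) 1) 3
  ~> elimNat (\(n : Nat). Nat) 3 (\(ρ : Nat). \(δ : Nat). succ δ) 1
  ~> (\(n : Nat). \(ρ : Nat). succ ρ) 0 (elimNat (\(δ : Nat). Nat) 3 (\(μ : Nat). \(φ : Nat). succ φ) 0)
  ~> (\(n : Nat). succ n) (elimNat (\(ρ : Nat). Nat) 3 (\(δ : Nat). \(μ : Nat). succ μ) 0)
  ~> succ (elimNat (\(n : Nat). Nat) 3 (\(ρ : Nat). \(δ : Nat). succ δ) 0)
  ~> 4
type:
  Nat


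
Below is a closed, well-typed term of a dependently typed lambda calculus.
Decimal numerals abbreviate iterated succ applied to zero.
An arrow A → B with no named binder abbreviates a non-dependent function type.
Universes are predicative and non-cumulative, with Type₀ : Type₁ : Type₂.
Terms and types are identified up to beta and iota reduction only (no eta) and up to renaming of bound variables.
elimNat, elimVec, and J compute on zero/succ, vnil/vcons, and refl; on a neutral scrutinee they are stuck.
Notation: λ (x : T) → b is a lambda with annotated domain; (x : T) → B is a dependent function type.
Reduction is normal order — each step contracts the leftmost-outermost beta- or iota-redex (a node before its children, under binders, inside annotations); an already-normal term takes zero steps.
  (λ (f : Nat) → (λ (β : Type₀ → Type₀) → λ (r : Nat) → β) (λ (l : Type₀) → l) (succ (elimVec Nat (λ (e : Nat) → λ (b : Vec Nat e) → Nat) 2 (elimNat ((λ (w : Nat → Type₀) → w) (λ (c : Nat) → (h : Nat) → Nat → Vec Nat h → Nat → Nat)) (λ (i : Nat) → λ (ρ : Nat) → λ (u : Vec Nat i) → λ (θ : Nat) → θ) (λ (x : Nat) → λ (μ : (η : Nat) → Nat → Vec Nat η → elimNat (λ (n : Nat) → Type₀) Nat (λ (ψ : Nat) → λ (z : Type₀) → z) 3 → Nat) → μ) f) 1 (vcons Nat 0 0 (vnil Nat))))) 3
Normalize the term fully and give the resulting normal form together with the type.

normal form:
  λ (f : Type₀) → f
the term's type:
  Type₀ → Type₀
observation: contracting a beta-redex first, the term normalizes in 3 steps.


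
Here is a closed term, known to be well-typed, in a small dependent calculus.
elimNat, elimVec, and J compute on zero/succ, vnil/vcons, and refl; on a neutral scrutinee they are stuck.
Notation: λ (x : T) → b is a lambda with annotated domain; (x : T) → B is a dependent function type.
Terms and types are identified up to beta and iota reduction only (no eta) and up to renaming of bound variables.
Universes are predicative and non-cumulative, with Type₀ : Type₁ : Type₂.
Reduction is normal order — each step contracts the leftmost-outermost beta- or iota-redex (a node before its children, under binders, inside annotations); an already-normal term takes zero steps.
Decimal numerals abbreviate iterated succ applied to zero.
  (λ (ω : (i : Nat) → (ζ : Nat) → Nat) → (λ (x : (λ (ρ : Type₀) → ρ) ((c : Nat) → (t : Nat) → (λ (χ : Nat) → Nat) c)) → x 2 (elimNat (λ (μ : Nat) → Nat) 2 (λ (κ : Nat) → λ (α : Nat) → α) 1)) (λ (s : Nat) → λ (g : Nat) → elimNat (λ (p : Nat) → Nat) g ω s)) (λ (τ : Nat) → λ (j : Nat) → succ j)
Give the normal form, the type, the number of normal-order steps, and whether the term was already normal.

reduced normal form:
  4
inferred type:
  Nat
reduction steps (normal order): 15
started in normal form: no
first redex: a beta-redex


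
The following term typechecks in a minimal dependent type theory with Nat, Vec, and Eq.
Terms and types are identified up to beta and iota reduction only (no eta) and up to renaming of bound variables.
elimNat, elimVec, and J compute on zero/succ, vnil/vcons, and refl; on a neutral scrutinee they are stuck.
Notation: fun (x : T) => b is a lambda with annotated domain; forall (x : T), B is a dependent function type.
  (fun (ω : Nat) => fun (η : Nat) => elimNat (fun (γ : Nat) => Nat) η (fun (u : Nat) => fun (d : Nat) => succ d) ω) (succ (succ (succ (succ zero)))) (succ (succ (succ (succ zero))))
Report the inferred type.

the term's type:
  Nat


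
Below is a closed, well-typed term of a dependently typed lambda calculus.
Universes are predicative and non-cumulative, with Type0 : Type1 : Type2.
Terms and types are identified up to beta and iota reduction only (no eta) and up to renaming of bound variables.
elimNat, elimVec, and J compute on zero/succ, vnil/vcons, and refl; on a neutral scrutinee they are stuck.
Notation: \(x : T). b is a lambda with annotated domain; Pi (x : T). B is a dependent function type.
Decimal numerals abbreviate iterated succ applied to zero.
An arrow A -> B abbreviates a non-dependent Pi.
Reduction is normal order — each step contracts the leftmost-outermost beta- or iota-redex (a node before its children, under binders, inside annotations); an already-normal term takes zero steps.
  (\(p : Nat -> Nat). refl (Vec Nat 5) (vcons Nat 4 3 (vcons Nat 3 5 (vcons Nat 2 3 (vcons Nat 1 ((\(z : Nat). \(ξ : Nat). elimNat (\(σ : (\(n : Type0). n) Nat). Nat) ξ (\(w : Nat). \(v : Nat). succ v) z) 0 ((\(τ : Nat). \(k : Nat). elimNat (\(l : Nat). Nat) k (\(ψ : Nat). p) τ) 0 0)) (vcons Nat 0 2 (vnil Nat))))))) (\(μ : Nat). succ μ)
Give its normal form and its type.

resulting normal form:
  refl (Vec Nat 5) (vcons Nat 4 3 (vcons Nat 3 5 (vcons Nat 2 3 (vcons Nat 1 0 (vcons Nat 0 2 (vnil Nat))))))
inferred type:
  Eq (Vec Nat 5) (vcons Nat 4 3 (vcons Nat 3 5 (vcons Nat 2 3 (vcons Nat 1 0 (vcons Nat 0 2 (vnil Nat)))))) (vcons Nat 4 3 (vcons Nat 3 5 (vcons Nat 2 3 (vcons Nat 1 0 (vcons Nat 0 2 (vnil Nat))))))


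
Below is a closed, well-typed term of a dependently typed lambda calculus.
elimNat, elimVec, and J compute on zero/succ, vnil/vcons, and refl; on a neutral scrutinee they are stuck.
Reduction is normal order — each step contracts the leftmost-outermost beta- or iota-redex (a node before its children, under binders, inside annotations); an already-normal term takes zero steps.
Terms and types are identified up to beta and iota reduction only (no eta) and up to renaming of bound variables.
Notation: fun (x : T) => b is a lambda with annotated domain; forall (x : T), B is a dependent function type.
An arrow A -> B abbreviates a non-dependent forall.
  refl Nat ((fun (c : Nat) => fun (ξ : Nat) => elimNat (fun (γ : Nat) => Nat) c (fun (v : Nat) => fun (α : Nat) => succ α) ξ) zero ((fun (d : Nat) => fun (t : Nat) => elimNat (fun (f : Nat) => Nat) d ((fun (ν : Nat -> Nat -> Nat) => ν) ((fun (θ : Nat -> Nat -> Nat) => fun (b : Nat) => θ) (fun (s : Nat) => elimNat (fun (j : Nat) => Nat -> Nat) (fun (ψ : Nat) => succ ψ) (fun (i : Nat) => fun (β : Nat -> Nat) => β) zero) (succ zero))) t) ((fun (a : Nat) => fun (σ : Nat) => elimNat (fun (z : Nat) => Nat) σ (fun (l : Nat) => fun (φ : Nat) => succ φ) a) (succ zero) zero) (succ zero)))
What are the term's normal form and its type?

resulting normal form:
  refl Nat (succ (succ zero))
the term's type:
  Eq Nat (succ (succ zero)) (succ (succ zero))
observation: reduction starts at a beta-redex, and 25 normal-order steps reach the normal form.


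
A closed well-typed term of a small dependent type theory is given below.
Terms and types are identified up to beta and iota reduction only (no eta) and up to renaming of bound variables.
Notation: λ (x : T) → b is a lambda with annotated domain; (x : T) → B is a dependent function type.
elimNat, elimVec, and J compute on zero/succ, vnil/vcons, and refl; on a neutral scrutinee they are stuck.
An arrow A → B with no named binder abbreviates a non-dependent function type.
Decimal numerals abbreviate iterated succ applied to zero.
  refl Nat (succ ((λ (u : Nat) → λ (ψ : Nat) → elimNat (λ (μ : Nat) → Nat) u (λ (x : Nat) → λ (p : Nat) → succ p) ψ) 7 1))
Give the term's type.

the term's type:
  Eq Nat 9 9


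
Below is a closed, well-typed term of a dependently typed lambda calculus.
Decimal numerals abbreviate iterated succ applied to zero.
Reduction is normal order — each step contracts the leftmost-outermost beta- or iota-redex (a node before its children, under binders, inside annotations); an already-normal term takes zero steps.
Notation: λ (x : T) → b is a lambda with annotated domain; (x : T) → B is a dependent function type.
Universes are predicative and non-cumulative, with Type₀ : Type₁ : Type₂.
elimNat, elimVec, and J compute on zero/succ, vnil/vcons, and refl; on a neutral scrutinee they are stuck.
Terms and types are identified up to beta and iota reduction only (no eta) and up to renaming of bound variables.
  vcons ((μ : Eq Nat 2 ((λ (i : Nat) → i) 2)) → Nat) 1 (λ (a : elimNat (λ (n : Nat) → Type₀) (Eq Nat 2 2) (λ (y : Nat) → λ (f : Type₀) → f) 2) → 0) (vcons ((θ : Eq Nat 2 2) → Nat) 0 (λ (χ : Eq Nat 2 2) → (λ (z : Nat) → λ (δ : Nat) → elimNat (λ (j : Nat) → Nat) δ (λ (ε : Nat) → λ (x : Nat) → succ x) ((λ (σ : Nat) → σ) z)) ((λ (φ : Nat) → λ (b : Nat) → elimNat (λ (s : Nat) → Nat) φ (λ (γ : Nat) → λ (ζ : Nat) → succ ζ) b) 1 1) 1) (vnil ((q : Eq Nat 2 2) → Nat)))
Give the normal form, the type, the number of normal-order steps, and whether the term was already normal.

normal form:
  vcons ((μ : Eq Nat 2 2) → Nat) 1 (λ (i : Eq Nat 2 2) → 0) (vcons ((a : Eq Nat 2 2) → Nat) 0 (λ (n : Eq Nat 2 2) → 3) (vnil ((y : Eq Nat 2 2) → Nat)))
type:
  Vec ((μ : Eq Nat 2 2) → Nat) 2
normal-order step count: 24
already normal: no
first redex: a beta-redex


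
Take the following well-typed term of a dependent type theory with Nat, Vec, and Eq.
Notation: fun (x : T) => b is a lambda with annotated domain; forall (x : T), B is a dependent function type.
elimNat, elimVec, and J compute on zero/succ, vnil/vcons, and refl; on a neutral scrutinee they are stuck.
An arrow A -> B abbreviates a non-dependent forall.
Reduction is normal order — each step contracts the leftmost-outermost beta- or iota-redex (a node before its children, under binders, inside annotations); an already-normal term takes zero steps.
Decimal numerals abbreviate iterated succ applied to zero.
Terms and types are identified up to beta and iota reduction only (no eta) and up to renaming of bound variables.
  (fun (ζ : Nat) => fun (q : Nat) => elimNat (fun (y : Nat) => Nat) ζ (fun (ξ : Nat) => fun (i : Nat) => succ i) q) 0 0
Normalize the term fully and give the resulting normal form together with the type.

reduced normal form:
  0
type:
  Nat


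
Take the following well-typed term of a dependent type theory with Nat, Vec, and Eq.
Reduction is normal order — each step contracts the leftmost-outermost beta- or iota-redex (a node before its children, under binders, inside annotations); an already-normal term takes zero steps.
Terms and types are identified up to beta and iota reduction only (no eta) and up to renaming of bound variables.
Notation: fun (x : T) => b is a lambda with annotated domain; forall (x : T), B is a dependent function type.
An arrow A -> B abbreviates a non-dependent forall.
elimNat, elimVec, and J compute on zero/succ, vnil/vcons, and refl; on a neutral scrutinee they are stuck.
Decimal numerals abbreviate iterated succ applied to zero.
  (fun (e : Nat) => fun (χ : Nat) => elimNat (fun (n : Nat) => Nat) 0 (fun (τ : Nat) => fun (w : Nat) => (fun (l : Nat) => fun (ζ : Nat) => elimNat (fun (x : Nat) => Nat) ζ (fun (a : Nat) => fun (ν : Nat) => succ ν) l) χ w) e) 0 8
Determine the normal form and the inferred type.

normal form:
  0
type:
  Nat
observation: 3 normal-order steps separate the term from its normal form.


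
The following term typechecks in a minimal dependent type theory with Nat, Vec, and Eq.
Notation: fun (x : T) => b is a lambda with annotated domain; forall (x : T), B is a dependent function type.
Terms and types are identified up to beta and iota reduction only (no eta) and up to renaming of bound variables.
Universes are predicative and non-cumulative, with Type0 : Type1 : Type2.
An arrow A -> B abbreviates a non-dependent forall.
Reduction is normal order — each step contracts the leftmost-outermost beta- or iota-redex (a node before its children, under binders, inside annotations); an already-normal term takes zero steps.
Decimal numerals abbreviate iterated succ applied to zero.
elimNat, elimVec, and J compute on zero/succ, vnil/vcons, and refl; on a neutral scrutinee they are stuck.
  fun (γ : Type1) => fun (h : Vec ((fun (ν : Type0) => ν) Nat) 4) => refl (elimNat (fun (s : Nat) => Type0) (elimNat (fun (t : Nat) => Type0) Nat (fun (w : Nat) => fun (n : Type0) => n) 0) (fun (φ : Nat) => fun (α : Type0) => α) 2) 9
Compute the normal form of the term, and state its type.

reduced normal form:
  fun (γ : Type1) => fun (h : Vec Nat 4) => refl Nat 9
the term's type:
  Type1 -> Vec Nat 4 -> Eq Nat 9 9
observation: 9 normal-order steps normalize the term, beginning with a beta-redex.


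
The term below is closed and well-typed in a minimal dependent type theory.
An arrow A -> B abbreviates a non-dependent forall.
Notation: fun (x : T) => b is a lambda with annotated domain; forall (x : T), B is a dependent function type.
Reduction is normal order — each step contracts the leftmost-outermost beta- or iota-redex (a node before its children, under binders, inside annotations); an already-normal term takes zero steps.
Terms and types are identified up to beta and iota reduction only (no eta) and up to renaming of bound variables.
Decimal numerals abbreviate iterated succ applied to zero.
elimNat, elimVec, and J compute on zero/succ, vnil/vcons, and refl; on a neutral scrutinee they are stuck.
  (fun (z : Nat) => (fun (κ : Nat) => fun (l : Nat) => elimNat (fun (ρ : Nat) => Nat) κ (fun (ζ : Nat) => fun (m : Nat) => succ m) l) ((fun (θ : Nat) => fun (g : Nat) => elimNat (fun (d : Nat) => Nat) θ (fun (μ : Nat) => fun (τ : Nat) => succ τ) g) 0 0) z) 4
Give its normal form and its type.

normal form:
  4
the term's type:
  Nat


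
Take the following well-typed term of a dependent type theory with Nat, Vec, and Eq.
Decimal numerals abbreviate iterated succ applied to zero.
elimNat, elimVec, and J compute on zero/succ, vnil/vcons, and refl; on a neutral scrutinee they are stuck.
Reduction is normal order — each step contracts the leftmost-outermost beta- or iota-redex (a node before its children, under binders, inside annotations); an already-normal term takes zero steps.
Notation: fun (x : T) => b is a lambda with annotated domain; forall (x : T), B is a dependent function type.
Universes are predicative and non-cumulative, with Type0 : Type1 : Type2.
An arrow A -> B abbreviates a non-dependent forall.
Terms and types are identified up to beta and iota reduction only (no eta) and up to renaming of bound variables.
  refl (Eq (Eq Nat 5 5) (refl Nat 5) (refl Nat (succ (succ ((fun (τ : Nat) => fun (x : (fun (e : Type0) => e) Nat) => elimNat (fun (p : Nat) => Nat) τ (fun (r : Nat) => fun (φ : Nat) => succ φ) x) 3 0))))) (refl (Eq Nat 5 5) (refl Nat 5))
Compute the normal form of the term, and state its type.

resulting normal form:
  refl (Eq (Eq Nat 5 5) (refl Nat 5) (refl Nat 5)) (refl (Eq Nat 5 5) (refl Nat 5))
the term's type:
  Eq (Eq (Eq Nat 5 5) (refl Nat 5) (refl Nat 5)) (refl (Eq Nat 5 5) (refl Nat 5)) (refl (Eq Nat 5 5) (refl Nat 5))
observation: the term reaches its normal form after 3 normal-order steps.


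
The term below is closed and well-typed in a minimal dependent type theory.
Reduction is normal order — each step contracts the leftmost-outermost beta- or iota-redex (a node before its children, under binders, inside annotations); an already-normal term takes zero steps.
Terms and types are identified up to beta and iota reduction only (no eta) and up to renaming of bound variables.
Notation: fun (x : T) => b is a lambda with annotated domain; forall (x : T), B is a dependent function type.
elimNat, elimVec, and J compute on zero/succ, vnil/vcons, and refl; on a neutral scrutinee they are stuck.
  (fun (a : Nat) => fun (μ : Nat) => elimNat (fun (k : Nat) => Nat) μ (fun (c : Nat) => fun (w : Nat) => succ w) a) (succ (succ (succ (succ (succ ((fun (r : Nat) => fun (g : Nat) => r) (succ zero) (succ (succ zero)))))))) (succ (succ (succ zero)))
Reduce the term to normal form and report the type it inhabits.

reduced normal form:
  succ (succ (succ (succ (succ (succ (succ (succ (succ zero))))))))
the term's type:
  Nat
observation: the first redex contracted is a beta-redex; the normal form is reached in 23 normal-order steps.


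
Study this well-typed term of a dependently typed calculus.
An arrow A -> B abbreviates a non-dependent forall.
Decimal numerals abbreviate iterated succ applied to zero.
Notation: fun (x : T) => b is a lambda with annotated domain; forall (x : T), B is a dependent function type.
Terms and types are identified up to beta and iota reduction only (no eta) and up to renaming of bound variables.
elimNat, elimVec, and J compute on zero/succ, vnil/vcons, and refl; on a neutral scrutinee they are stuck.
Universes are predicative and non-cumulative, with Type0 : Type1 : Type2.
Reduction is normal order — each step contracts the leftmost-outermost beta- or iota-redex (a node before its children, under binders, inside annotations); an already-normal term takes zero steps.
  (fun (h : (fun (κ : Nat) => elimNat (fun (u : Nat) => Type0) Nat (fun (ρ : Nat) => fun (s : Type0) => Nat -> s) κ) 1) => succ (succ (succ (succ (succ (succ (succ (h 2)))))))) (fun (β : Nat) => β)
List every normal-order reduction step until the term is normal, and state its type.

normal-order reduction:
  (fun (h : (fun (κ : Nat) => elimNat (fun (u : Nat) => Type0) Nat (fun (ρ : Nat) => fun (s : Type0) => Nat -> s) κ) 1) => succ (succ (succ (succ (succ (succ (succ (h 2)))))))) (fun (β : Nat) => β)
  ~> succ (succ (succ (succ (succ (succ (succ ((fun (h : Nat) => h) 2)))))))
  ~> 9
inferred type:
  Nat


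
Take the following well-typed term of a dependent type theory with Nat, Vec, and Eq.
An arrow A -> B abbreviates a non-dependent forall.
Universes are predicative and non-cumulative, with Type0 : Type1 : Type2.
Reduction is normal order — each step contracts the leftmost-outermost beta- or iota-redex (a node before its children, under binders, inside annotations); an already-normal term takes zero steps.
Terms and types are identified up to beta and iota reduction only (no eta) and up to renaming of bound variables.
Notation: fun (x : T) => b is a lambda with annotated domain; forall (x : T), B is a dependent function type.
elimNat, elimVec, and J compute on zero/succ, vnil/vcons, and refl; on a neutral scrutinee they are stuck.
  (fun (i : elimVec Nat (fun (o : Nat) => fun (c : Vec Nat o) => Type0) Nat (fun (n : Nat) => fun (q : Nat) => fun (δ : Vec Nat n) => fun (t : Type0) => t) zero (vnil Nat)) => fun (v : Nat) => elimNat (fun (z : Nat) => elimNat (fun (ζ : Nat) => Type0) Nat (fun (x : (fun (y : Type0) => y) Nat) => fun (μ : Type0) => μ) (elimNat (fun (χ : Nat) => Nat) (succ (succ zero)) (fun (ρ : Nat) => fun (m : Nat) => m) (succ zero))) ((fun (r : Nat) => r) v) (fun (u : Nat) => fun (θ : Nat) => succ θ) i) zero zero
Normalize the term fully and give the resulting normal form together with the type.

reduced normal form:
  zero
the term's type:
  Nat
observation: 4 normal-order steps normalize the term, beginning with a beta-redex.


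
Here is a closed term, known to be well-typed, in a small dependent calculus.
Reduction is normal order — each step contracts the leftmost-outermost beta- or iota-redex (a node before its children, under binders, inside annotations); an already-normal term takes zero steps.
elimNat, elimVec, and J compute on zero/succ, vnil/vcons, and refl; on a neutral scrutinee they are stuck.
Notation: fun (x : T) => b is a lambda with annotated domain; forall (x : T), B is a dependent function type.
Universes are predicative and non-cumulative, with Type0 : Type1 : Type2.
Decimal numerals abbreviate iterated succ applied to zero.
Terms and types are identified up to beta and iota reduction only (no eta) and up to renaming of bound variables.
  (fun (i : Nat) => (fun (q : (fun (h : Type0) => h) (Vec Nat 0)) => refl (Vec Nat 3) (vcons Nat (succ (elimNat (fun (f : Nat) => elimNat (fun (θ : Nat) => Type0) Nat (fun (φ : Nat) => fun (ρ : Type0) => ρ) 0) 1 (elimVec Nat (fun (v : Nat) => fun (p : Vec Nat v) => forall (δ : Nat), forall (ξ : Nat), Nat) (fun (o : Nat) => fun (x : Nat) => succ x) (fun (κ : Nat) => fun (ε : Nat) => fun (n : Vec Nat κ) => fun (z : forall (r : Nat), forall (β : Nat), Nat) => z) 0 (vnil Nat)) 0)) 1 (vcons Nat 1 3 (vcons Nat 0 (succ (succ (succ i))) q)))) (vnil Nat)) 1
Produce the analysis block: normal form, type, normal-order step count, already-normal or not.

resulting normal form:
  refl (Vec Nat 3) (vcons Nat 2 1 (vcons Nat 1 3 (vcons Nat 0 4 (vnil Nat))))
the term's type:
  Eq (Vec Nat 3) (vcons Nat 2 1 (vcons Nat 1 3 (vcons Nat 0 4 (vnil Nat)))) (vcons Nat 2 1 (vcons Nat 1 3 (vcons Nat 0 4 (vnil Nat))))
steps to reach normal form (normal order): 3
already normal: no
first contracted redex: a beta-redex


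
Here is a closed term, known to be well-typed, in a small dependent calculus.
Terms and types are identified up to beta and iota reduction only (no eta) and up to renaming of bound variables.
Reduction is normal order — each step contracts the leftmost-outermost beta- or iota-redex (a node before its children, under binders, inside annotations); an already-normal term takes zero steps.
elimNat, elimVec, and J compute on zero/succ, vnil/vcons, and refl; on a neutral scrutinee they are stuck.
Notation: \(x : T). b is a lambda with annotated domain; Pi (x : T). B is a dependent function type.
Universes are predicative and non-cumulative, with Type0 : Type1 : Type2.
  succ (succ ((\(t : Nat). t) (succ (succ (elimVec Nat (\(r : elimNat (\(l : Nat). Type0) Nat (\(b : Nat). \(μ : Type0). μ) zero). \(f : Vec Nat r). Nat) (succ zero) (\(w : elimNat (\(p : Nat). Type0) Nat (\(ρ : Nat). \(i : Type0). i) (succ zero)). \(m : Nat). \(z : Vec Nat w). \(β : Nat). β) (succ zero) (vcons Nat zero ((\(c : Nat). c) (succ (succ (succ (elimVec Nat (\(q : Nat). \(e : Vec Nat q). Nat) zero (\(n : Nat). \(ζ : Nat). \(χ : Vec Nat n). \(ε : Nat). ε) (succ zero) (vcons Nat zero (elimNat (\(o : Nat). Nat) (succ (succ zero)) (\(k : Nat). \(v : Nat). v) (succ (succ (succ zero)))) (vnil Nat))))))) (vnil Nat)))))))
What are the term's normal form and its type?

normal form:
  succ (succ (succ (succ (succ zero))))
type:
  Nat
observation: the leftmost-outermost redex is a beta-redex, and normalization takes 7 steps.


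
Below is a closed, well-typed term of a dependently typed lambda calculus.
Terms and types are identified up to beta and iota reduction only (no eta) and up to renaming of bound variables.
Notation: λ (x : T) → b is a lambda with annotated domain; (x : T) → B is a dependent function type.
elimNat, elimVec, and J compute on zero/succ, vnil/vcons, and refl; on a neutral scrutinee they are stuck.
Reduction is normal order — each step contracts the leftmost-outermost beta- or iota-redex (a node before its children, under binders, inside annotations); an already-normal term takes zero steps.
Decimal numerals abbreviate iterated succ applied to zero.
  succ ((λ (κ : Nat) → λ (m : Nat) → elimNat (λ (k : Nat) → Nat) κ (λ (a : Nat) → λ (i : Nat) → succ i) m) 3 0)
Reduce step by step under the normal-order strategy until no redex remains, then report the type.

normal-order reduction sequence:
  succ ((λ (κ : Nat) → λ (m : Nat) → elimNat (λ (k : Nat) → Nat) κ (λ (a : Nat) → λ (i : Nat) → succ i) m) 3 0)
  ~> succ ((λ (κ : Nat) → elimNat (λ (m : Nat) → Nat) 3 (λ (k : Nat) → λ (a : Nat) → succ a) κ) 0)
  ~> succ (elimNat (λ (κ : Nat) → Nat) 3 (λ (m : Nat) → λ (k : Nat) → succ k) 0)
  ~> 4
the term's type:
  Nat


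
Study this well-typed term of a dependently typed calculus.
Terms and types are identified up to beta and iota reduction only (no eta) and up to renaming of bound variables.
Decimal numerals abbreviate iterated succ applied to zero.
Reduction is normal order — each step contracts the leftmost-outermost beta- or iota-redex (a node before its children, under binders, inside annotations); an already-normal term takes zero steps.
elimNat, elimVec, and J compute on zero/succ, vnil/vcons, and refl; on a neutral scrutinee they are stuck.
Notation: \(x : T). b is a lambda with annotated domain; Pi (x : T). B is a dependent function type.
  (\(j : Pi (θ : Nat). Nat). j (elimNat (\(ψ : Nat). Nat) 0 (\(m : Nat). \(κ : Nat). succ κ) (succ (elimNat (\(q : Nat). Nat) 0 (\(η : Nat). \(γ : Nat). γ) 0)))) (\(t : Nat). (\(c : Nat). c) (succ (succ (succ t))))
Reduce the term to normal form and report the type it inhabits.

normal form:
  4
inferred type:
  Nat
observation: reduction starts at a beta-redex, and 8 normal-order steps reach the normal form.


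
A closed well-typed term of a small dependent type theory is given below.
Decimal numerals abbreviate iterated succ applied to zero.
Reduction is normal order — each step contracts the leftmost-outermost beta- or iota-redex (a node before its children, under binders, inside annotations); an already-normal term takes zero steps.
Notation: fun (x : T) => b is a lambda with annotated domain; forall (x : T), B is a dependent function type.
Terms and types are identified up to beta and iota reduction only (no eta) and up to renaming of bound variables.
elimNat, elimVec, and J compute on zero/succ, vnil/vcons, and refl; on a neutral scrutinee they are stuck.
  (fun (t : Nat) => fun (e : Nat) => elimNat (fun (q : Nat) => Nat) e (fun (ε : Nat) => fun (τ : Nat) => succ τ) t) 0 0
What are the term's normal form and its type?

normal form:
  0
the term's type:
  Nat


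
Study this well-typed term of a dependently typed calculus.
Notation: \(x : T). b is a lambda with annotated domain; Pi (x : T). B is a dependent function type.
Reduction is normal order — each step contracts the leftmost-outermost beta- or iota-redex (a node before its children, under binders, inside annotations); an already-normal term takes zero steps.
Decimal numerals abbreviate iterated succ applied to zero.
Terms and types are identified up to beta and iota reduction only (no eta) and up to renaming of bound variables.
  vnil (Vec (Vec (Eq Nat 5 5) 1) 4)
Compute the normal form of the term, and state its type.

normal form:
  vnil (Vec (Vec (Eq Nat 5 5) 1) 4)
the term's type:
  Vec (Vec (Vec (Eq Nat 5 5) 1) 4) 0


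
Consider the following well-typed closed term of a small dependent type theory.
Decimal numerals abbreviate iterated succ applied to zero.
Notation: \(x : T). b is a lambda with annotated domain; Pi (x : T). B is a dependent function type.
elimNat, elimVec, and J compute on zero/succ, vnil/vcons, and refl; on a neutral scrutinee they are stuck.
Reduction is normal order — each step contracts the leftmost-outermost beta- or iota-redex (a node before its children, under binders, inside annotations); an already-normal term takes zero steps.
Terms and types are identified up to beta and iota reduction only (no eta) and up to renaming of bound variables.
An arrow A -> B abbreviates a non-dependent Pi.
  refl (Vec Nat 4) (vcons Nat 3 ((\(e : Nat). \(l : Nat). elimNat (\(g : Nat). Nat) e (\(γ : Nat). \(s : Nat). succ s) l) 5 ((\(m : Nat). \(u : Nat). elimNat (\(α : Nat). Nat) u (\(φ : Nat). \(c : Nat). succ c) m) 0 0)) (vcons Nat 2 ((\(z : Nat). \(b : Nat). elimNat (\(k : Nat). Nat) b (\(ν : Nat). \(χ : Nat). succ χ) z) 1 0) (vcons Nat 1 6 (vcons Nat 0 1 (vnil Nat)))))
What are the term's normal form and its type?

resulting normal form:
  refl (Vec Nat 4) (vcons Nat 3 5 (vcons Nat 2 1 (vcons Nat 1 6 (vcons Nat 0 1 (vnil Nat)))))
the term's type:
  Eq (Vec Nat 4) (vcons Nat 3 5 (vcons Nat 2 1 (vcons Nat 1 6 (vcons Nat 0 1 (vnil Nat))))) (vcons Nat 3 5 (vcons Nat 2 1 (vcons Nat 1 6 (vcons Nat 0 1 (vnil Nat)))))
observation: normalization takes exactly 12 steps under the normal-order strategy.


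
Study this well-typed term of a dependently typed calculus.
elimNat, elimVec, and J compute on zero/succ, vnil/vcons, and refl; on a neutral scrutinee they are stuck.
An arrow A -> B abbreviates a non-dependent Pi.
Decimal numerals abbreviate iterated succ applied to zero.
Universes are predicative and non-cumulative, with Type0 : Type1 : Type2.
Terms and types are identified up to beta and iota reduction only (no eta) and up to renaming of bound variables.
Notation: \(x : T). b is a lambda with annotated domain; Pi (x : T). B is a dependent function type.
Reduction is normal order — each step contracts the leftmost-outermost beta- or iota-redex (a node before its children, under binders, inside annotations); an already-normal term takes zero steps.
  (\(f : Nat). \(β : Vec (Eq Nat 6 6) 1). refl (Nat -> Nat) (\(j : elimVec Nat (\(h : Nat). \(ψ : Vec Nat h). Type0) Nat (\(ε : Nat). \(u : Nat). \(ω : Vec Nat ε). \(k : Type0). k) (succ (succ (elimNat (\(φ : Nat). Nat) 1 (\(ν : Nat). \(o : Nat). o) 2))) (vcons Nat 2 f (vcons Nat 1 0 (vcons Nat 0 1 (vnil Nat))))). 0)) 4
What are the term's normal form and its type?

resulting normal form:
  \(f : Vec (Eq Nat 6 6) 1). refl (Nat -> Nat) (\(β : Nat). 0)
the term's type:
  Vec (Eq Nat 6 6) 1 -> Eq (Nat -> Nat) (\(f : Nat). 0) (\(β : Nat). 0)


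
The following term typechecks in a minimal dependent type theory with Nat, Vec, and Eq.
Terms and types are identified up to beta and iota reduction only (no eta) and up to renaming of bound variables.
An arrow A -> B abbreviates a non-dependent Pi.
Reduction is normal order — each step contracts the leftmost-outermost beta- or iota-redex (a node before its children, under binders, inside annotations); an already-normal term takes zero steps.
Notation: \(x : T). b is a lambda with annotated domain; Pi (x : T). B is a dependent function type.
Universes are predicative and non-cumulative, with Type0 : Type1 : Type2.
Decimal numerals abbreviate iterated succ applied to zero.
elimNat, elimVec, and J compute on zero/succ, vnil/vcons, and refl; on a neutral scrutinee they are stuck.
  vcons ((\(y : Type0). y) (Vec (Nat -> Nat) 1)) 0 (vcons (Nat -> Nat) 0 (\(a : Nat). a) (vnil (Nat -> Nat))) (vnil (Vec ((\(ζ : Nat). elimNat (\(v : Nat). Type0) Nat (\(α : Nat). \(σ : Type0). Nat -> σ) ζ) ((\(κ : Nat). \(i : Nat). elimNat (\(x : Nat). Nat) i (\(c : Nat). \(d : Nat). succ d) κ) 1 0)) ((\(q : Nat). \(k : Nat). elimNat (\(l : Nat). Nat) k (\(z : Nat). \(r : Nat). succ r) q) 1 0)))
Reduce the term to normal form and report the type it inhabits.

reduced normal form:
  vcons (Vec (Nat -> Nat) 1) 0 (vcons (Nat -> Nat) 0 (\(y : Nat). y) (vnil (Nat -> Nat))) (vnil (Vec (Nat -> Nat) 1))
the term's type:
  Vec (Vec (Nat -> Nat) 1) 1


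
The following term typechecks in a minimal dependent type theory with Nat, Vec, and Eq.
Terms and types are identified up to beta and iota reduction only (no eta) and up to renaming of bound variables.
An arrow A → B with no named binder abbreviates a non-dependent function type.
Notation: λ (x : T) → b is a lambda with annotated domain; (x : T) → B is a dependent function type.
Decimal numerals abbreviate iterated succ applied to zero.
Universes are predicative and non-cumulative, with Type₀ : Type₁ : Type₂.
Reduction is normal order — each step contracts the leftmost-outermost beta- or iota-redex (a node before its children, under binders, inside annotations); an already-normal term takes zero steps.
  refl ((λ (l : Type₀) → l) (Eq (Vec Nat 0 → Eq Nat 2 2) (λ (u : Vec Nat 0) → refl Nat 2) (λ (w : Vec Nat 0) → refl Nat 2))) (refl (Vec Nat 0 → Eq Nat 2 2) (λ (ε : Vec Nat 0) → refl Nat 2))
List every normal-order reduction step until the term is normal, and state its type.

reduction (normal order):
  refl ((λ (l : Type₀) → l) (Eq (Vec Nat 0 → Eq Nat 2 2) (λ (u : Vec Nat 0) → refl Nat 2) (λ (w : Vec Nat 0) → refl Nat 2))) (refl (Vec Nat 0 → Eq Nat 2 2) (λ (ε : Vec Nat 0) → refl Nat 2))
  ~> refl (Eq (Vec Nat 0 → Eq Nat 2 2) (λ (l : Vec Nat 0) → refl Nat 2) (λ (u : Vec Nat 0) → refl Nat 2)) (refl (Vec Nat 0 → Eq Nat 2 2) (λ (w : Vec Nat 0) → refl Nat 2))
type:
  Eq (Eq (Vec Nat 0 → Eq Nat 2 2) (λ (l : Vec Nat 0) → refl Nat 2) (λ (u : Vec Nat 0) → refl Nat 2)) (refl (Vec Nat 0 → Eq Nat 2 2) (λ (w : Vec Nat 0) → refl Nat 2)) (refl (Vec Nat 0 → Eq Nat 2 2) (λ (ε : Vec Nat 0) → refl Nat 2))


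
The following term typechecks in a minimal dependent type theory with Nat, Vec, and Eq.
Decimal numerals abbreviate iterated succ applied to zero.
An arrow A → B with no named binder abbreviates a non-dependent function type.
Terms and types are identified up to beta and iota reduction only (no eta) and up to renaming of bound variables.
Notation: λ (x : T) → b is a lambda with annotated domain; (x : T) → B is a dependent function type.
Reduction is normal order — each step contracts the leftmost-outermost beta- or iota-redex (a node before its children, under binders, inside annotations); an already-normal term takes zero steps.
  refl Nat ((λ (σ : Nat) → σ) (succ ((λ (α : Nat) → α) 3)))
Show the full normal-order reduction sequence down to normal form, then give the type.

normal-order reduction:
  refl Nat ((λ (σ : Nat) → σ) (succ ((λ (α : Nat) → α) 3)))
  ~> refl Nat (succ ((λ (σ : Nat) → σ) 3))
  ~> refl Nat 4
inferred type:
  Eq Nat 4 4


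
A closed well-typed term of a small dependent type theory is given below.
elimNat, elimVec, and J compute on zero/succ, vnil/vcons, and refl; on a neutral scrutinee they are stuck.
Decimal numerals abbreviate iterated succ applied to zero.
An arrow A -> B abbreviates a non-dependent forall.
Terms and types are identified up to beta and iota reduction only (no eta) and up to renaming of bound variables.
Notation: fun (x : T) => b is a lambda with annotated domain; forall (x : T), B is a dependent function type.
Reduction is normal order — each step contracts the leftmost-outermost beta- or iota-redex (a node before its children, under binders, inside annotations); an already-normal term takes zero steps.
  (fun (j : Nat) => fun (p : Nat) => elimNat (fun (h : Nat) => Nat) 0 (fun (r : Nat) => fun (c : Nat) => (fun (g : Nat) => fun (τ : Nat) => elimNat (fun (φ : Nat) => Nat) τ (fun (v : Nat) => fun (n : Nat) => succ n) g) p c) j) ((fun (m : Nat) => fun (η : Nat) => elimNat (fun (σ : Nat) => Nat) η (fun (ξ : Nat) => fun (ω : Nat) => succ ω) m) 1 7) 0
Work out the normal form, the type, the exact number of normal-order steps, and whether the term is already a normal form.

reduced normal form:
  0
type:
  Nat
reduction steps (normal order): 36
started in normal form: no
first contracted redex: a beta-redex


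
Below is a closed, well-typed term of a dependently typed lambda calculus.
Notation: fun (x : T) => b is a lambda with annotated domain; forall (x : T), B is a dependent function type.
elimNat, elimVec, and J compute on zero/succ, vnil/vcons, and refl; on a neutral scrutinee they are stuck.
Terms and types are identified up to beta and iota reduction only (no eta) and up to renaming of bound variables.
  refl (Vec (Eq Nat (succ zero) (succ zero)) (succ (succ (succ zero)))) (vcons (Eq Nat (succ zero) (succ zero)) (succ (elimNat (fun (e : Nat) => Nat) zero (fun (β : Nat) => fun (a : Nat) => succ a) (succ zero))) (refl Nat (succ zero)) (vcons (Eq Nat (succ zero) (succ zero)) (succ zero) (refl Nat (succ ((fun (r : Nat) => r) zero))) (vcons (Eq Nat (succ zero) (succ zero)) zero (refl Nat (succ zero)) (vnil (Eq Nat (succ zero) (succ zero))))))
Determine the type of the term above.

type:
  Eq (Vec (Eq Nat (succ zero) (succ zero)) (succ (succ (succ zero)))) (vcons (Eq Nat (succ zero) (succ zero)) (succ (succ zero)) (refl Nat (succ zero)) (vcons (Eq Nat (succ zero) (succ zero)) (succ zero) (refl Nat (succ zero)) (vcons (Eq Nat (succ zero) (succ zero)) zero (refl Nat (succ zero)) (vnil (Eq Nat (succ zero) (succ zero)))))) (vcons (Eq Nat (succ zero) (succ zero)) (succ (succ zero)) (refl Nat (succ zero)) (vcons (Eq Nat (succ zero) (succ zero)) (succ zero) (refl Nat (succ zero)) (vcons (Eq Nat (succ zero) (succ zero)) zero (refl Nat (succ zero)) (vnil (Eq Nat (succ zero) (succ zero))))))


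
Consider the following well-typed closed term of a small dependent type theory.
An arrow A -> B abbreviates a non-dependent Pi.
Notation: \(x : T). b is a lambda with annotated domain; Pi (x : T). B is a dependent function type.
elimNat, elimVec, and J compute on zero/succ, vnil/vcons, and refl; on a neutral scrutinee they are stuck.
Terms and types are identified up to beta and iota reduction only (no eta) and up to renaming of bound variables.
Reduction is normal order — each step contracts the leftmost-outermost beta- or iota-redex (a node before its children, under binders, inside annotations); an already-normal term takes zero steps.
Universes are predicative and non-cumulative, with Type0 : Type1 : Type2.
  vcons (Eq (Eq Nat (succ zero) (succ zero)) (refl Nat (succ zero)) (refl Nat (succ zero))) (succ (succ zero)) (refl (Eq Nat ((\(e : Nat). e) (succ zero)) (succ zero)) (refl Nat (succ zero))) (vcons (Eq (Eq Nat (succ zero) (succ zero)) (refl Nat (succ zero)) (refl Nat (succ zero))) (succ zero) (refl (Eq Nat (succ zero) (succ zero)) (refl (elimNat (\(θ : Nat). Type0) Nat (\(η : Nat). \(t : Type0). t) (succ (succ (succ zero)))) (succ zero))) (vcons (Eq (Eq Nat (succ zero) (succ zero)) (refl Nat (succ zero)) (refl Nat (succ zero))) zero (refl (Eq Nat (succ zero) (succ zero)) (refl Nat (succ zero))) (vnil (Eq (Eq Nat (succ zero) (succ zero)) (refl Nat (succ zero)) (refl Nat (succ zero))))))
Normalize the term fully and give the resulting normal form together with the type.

normal form:
  vcons (Eq (Eq Nat (succ zero) (succ zero)) (refl Nat (succ zero)) (refl Nat (succ zero))) (succ (succ zero)) (refl (Eq Nat (succ zero) (succ zero)) (refl Nat (succ zero))) (vcons (Eq (Eq Nat (succ zero) (succ zero)) (refl Nat (succ zero)) (refl Nat (succ zero))) (succ zero) (refl (Eq Nat (succ zero) (succ zero)) (refl Nat (succ zero))) (vcons (Eq (Eq Nat (succ zero) (succ zero)) (refl Nat (succ zero)) (refl Nat (succ zero))) zero (refl (Eq Nat (succ zero) (succ zero)) (refl Nat (succ zero))) (vnil (Eq (Eq Nat (succ zero) (succ zero)) (refl Nat (succ zero)) (refl Nat (succ zero))))))
type:
  Vec (Eq (Eq Nat (succ zero) (succ zero)) (refl Nat (succ zero)) (refl Nat (succ zero))) (succ (succ (succ zero)))
observation: 11 normal-order steps normalize the term, beginning with a beta-redex.
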